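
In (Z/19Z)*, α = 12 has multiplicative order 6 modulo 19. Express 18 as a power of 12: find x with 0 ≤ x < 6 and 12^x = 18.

3

Successive powers of 12 modulo 19:
  12^0=1  12^1=12  12^2=11  12^3=18
So 12^3 ≡ 18 (mod 19), giving x = 3.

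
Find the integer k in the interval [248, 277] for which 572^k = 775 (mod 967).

Compute 572^248 mod 967 = 930, then multiply by 572 repeatedly:
  572^248=930  572^249=110  572^250=65  572^251=434  572^252=696
  572^253=675  572^254=267  572^255=905  572^256=315  572^257=318
  572^258=100  572^259=147  572^260=922  572^261=369  572^262=262
  572^263=946  572^264=559  572^265=638  572^266=377  572^267=3
  572^268=749  572^269=47  572^270=775
Found 775 at exponent 270.

270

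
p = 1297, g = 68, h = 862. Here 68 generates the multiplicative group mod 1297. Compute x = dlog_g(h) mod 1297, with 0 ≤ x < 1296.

742

Baby-step giant-step with m = ceil(sqrt(1296)) = 36.
Baby table (68^j mod 1297 for j=0..35):
  0:1  1:68  2:733  3:558  4:331  5:459  6:84  7:524
  8:613  9:180  10:567  11:943  12:571  13:1215  14:909  15:853
  16:936  17:95  18:1272  19:894  20:1130  21:317  22:804  23:198
  24:494  25:1167  26:239  27:688  28:92  29:1068  30:1289  31:753
  32:621  33:724  34:1243  35:219
Giant step factor: 68^(-36) ≡ 1021 (mod 1297).
Scan 862·1021^i mod 1297 for i = 0, 1, …:
  i=0: 862   i=1: 736   i=2: 493   i=3: 117
  i=4: 133   i=5: 905   i=6: 541   i=7: 1136
  i=8: 338   i=9: 96     …   i=19: 561
  i=20: 804
Match at i=20, j=22: x = 20·36 + 22 = 742.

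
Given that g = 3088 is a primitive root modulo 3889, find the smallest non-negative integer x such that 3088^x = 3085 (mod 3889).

2125

Baby-step giant-step with m = ceil(sqrt(3888)) = 63.
Baby table (3088^j mod 3889 for j=0..62):
  0:1  1:3088  2:3805  3:1171  4:3167  5:2750  6:2313  7:2340
  8:158  9:1779  10:2284  11:2235  12:2594  13:2821  14:3777  15:265
  16:1630  17:1074  18:3084  19:3120  20:1507  21:2372  22:1749  23:2980
  24:866  25:2465  26:1147  27:2946  28:877  29:1432  30:223  31:271
  32:713  33:570  34:2332  35:2677  36:2451  37:694  38:233  39:39
  40:3762  41:613  42:2890  43:2954  44:2247  45:760  46:1813  47:2273
  48:3268  49:3518  50:1607  51:52  52:1127  53:3410  54:2557  55:1346
  56:2996  57:3606  58:1121  59:438  60:3061  61:2098  62:3439
Giant step factor: 3088^(-63) ≡ 2038 (mod 3889).
Scan 3085·2038^i mod 3889 for i = 0, 1, …:
  i=0: 3085   i=1: 2606   i=2: 2543   i=3: 2486
  i=4: 2990   i=5: 3446   i=6: 3303   i=7: 3544
  i=8: 799   i=9: 2760     …   i=32: 3846
  i=33: 1813
Match at i=33, j=46: x = 33·63 + 46 = 2125.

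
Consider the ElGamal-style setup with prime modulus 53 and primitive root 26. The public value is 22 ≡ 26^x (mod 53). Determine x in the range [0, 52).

19

Successive powers of 26 modulo 53:
  26^0=1  26^1=26  26^2=40  26^3=33  26^4=10  26^5=48
  26^6=29  26^7=12  26^8=47  26^9=3  26^10=25  26^11=14
  26^12=46  26^13=30  26^14=38  26^15=34  26^16=36  26^17=35
  26^18=9  26^19=22
So 26^19 ≡ 22 (mod 53), giving x = 19.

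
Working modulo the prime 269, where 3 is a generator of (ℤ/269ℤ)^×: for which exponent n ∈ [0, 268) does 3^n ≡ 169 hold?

128

Baby-step giant-step with m = ceil(sqrt(268)) = 17.
Baby table (3^j mod 269 for j=0..16):
  0:1  1:3  2:9  3:27  4:81  5:243  6:191  7:35
  8:105  9:46  10:138  11:145  12:166  13:229  14:149  15:178
  16:265
Giant step factor: 3^(-17) ≡ 112 (mod 269).
Scan 169·112^i mod 269 for i = 0, 1, …:
  i=0: 169   i=1: 98   i=2: 216   i=3: 251
  i=4: 136   i=5: 168   i=6: 255   i=7: 46
Match at i=7, j=9: n = 7·17 + 9 = 128.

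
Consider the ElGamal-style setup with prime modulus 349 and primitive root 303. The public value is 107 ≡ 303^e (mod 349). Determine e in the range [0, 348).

83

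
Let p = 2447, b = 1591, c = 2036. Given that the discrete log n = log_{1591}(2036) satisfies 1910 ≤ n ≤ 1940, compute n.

1939

Compute 1591^1910 mod 2447 = 283, then multiply by 1591 repeatedly:
  1591^1910=283  1591^1911=5  1591^1912=614  1591^1913=521  1591^1914=1825
  1591^1915=1433  1591^1916=1746  1591^1917=541  1591^1918=1834  1591^1919=1070
  1591^1920=1705  1591^1921=1379  1591^1922=1477  1591^1923=787  1591^1924=1700
  1591^1925=765  1591^1926=956  1591^1927=1409  1591^1928=267  1591^1929=1466
  1591^1930=415  1591^1931=2022  1591^1932=1644  1591^1933=2208  1591^1934=1483
  1591^1935=545  1591^1936=857  1591^1937=508  1591^1938=718  1591^1939=2036
Found 2036 at exponent 1939.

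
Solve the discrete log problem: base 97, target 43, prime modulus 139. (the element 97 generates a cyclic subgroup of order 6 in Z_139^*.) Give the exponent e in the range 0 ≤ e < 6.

5

Successive powers of 97 modulo 139:
  97^0=1  97^1=97  97^2=96  97^3=138  97^4=42  97^5=43
So 97^5 ≡ 43 (mod 139), giving e = 5.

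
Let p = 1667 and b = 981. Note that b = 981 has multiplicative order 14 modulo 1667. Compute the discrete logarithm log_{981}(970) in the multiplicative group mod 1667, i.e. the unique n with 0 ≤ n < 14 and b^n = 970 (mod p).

Successive powers of 981 modulo 1667:
  981^0=1  981^1=981  981^2=502  981^3=697  981^4=287  981^5=1491
  981^6=712  981^7=1666  981^8=686  981^9=1165  981^10=970
So 981^10 ≡ 970 (mod 1667), giving n = 10.

10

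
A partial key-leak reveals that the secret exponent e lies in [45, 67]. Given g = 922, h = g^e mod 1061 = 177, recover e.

48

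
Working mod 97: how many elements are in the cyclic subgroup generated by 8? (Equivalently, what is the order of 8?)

The order of 8 must divide p − 1 = 96 = 2^5 · 3.
Divisors: 1, 2, 3, 4, 6, 8, 12, 16, 24, 32, 48, 96.
Check each in increasing order: 8^1 ≡ 8;  8^2 ≡ 64;  8^3 ≡ 27;  8^4 ≡ 22;  8^6 ≡ 50;  8^8 ≡ 96;  8^12 ≡ 75;  8^16 ≡ 1.
Smallest exponent giving 1 is 16.

16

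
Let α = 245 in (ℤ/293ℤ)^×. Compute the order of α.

The order of 245 must divide p − 1 = 292 = 2^2 · 73.
Divisors: 1, 2, 4, 73, 146, 292.
Check each in increasing order: 245^1 ≡ 245;  245^2 ≡ 253;  245^4 ≡ 135;  245^73 ≡ 155;  245^146 ≡ 292;  245^292 ≡ 1.
Smallest exponent giving 1 is 292.

292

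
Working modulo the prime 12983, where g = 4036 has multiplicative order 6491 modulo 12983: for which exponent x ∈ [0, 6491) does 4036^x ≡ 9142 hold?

Baby-step giant-step with m = ceil(sqrt(6491)) = 81.
Baby table (4036^j mod 12983 for j=0..80):
  0:1  1:4036  2:8614  3:10613  4:3151  5:7079  6:8244  7:10338
  8:9789  9:1135  10:10844  11:691  12:10514  13:6060  14:11171  15:9180
  16:9981  17:10050  18:2908  19:56  20:5305  21:2013  22:10093  23:7677
  24:6934  25:7259  26:7676  27:2898  28:11628  29:10046  30:12730  31:4549
  32:1802  33:2392  34:7743  35:667  36:4531  37:7052  38:3136  39:11454
  40:8864  41:6939  42:1473  43:11797  44:4031  45:1417  46:6492  47:2018
  48:4307  49:11798  50:8067  51:10031  52:4122  53:5169  54:11386  55:7059
  56:5422  57:6837  58:5257  59:3030  60:12077  61:4590  62:11482  63:5025
  64:1454  65:28  66:9144  67:7498  68:11538  69:10330  70:3467  71:10121
  72:3838  73:1449  74:5814  75:5023  76:6365  77:8766  78:901  79:1196
  80:10363
Giant step factor: 4036^(-81) ≡ 2764 (mod 12983).
Scan 9142·2764^i mod 12983 for i = 0, 1, …:
  i=0: 9142   i=1: 3570   i=2: 400   i=3: 2045
  i=4: 4775   i=5: 7372   i=6: 5881   i=7: 368
  i=8: 4478   i=9: 4393     …   i=18: 4538
  i=19: 1454
Match at i=19, j=64: x = 19·81 + 64 = 1603.

1603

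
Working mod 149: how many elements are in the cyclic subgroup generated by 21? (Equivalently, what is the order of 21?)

148

The order of 21 must divide p − 1 = 148 = 2^2 · 37.
Divisors: 1, 2, 4, 37, 74, 148.
Check each in increasing order: 21^1 ≡ 21;  21^2 ≡ 143;  21^4 ≡ 36;  21^37 ≡ 105;  21^74 ≡ 148;  21^148 ≡ 1.
Smallest exponent giving 1 is 148.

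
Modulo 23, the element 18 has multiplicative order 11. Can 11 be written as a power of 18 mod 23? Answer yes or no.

no

⟨18⟩ has order 11; its elements mod 23 are {1, 2, 3, 4, 6, 8, 9, 12, 13, 16, 18}.
11 is not in this set.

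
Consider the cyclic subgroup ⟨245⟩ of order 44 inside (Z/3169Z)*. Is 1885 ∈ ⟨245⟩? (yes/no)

no

1885 ∈ ⟨245⟩ iff 1885^44 ≡ 1 (mod 3169), since |⟨245⟩| = 44.
1885^44 mod 3169 = 2169.
Since 2169 ≠ 1, 1885 does not lie in the subgroup.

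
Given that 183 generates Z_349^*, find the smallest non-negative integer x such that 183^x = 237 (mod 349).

265

Baby-step giant-step with m = ceil(sqrt(348)) = 19.
Baby table (183^j mod 349 for j=0..18):
  0:1  1:183  2:334  3:47  4:225  5:342  6:115  7:105
  8:20  9:170  10:49  11:242  12:312  13:209  14:206  15:6
  16:51  17:259  18:282
Giant step factor: 183^(-19) ≡ 220 (mod 349).
Scan 237·220^i mod 349 for i = 0, 1, …:
  i=0: 237   i=1: 139   i=2: 217   i=3: 276
  i=4: 343   i=5: 76   i=6: 317   i=7: 289
  i=8: 62   i=9: 29   i=10: 98   i=11: 271
  i=12: 290   i=13: 282
Match at i=13, j=18: x = 13·19 + 18 = 265.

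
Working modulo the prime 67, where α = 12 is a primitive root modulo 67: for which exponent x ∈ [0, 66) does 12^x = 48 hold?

59

Baby-step giant-step with m = ceil(sqrt(66)) = 9.
Baby table (12^j mod 67 for j=0..8):
  0:1  1:12  2:10  3:53  4:33  5:61  6:62  7:7
  8:17
Giant step factor: 12^(-9) ≡ 45 (mod 67).
Scan 48·45^i mod 67 for i = 0, 1, …:
  i=0: 48   i=1: 16   i=2: 50   i=3: 39
  i=4: 13   i=5: 49   i=6: 61
Match at i=6, j=5: x = 6·9 + 5 = 59.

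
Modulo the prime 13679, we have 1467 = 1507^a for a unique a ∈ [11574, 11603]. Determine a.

Compute 1507^11574 mod 13679 = 7609, then multiply by 1507 repeatedly:
  1507^11574=7609  1507^11575=3761  1507^11576=4721  1507^11577=1467
Found 1467 at exponent 11577.

11577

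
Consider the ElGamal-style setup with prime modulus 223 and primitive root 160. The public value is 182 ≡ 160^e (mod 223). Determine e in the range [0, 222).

135

Baby-step giant-step with m = ceil(sqrt(222)) = 15.
Baby table (160^j mod 223 for j=0..14):
  0:1  1:160  2:178  3:159  4:18  5:204  6:82  7:186
  8:101  9:104  10:138  11:3  12:34  13:88  14:31
Giant step factor: 160^(-15) ≡ 95 (mod 223).
Scan 182·95^i mod 223 for i = 0, 1, …:
  i=0: 182   i=1: 119   i=2: 155   i=3: 7
  i=4: 219   i=5: 66   i=6: 26   i=7: 17
  i=8: 54   i=9: 1
Match at i=9, j=0: e = 9·15 + 0 = 135.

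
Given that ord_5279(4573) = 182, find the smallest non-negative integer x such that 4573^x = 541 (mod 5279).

169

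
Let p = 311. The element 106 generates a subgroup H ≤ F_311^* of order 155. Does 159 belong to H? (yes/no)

159 ∈ ⟨106⟩ iff 159^155 ≡ 1 (mod 311), since |⟨106⟩| = 155.
159^155 mod 311 = 1.
Since 1 = 1, 159 lies in the subgroup.

yes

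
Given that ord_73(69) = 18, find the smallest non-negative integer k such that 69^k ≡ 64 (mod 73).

12

Successive powers of 69 modulo 73:
  69^0=1  69^1=69  69^2=16  69^3=9  69^4=37  69^5=71
  69^6=8  69^7=41  69^8=55  69^9=72  69^10=4  69^11=57
  69^12=64
So 69^12 ≡ 64 (mod 73), giving k = 12.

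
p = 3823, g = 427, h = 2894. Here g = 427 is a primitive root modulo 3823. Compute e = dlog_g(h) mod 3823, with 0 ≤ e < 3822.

Baby-step giant-step with m = ceil(sqrt(3822)) = 62.
Baby table (427^j mod 3823 for j=0..61):
  0:1  1:427  2:2648  3:2911  4:522  5:1160  6:2153  7:1811
  8:1051  9:1486  10:3727  11:1061  12:1933  13:3446  14:3410  15:3330
  16:3577  17:2002  18:2325  19:2618  20:1570  21:1365  22:1759  23:1785
  24:1418  25:1452  26:678  27:2781  28:2357  29:990  30:2200  31:2765
  32:3171  33:675  34:1500  35:2059  36:3726  37:634  38:3108  39:535
  40:2888  41:2170  42:1424  43:191  44:1274  45:1132  46:1666  47:304
  48:3649  49:2162  50:1831  51:1945  52:924  53:779  54:32  55:2195
  56:630  57:1400  58:1412  59:2713  60:82  61:607
Giant step factor: 427^(-62) ≡ 2279 (mod 3823).
Scan 2894·2279^i mod 3823 for i = 0, 1, …:
  i=0: 2894   i=1: 751   i=2: 2648
Match at i=2, j=2: e = 2·62 + 2 = 126.

126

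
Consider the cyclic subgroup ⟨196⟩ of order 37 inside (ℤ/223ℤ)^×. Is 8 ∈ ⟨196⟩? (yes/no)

8 ∈ ⟨196⟩ iff 8^37 ≡ 1 (mod 223), since |⟨196⟩| = 37.
8^37 mod 223 = 1.
Since 1 = 1, 8 lies in the subgroup.

yes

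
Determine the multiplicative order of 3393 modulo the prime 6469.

The order of 3393 must divide p − 1 = 6468 = 2^2 · 3 · 7^2 · 11.
Divisors: 1, 2, 3, 4, 6, 7, 11, 12, 14, 21, 22, 28, 33, 42, 44, 49, 66, 77, 84, 98, 132, 147, 154, 196, 231, 294, 308, 462, 539, 588, 924, 1078, 1617, 2156, 3234, 6468.
Check each in increasing order: 3393^1 ≡ 3393;  3393^2 ≡ 4098;  3393^3 ≡ 2633;  3393^4 ≡ 80;  3393^6 ≡ 4390;  3393^7 ≡ 3632;  3393^11 ≡ 5924;  3393^12 ≡ 949;  3393^14 ≡ 1133;  3393^21 ≡ 772;  3393^22 ≡ 5920;  3393^28 ≡ 2827;  3393^33 ≡ 1631;  3393^42 ≡ 836;  3393^44 ≡ 3827;  3393^49 ≡ 2391;  3393^66 ≡ 1402;  3393^77 ≡ 5721;  3393^84 ≡ 244;  3393^98 ≡ 4754;  3393^132 ≡ 5497;  3393^147 ≡ 781;  3393^154 ≡ 3170;  3393^196 ≡ 4299;  3393^231 ≡ 2963;  3393^294 ≡ 1875;  3393^308 ≡ 2543;  3393^462 ≡ 936;  3393^539 ≡ 4993;  3393^588 ≡ 2958;  3393^924 ≡ 2781;  3393^1078 ≡ 4992;  3393^1617 ≡ 6468;  3393^2156 ≡ 1476;  3393^3234 ≡ 1.
Smallest exponent giving 1 is 3234.

3234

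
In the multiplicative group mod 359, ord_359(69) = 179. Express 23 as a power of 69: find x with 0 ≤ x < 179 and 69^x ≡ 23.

Baby-step giant-step with m = ceil(sqrt(179)) = 14.
Baby table (69^j mod 359 for j=0..13):
  0:1  1:69  2:94  3:24  4:220  5:102  6:217  7:254
  8:294  9:182  10:352  11:235  12:60  13:191
Giant step factor: 69^(-14) ≡ 107 (mod 359).
Scan 23·107^i mod 359 for i = 0, 1, …:
  i=0: 23   i=1: 307   i=2: 180   i=3: 233
  i=4: 160   i=5: 247   i=6: 222   i=7: 60
Match at i=7, j=12: x = 7·14 + 12 = 110.

110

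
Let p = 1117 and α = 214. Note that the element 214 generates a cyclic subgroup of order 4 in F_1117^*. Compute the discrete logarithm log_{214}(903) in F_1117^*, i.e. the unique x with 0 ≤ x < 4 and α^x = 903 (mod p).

Successive powers of 214 modulo 1117:
  214^0=1  214^1=214  214^2=1116  214^3=903
So 214^3 ≡ 903 (mod 1117), giving x = 3.

3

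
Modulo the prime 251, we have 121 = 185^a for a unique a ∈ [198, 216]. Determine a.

206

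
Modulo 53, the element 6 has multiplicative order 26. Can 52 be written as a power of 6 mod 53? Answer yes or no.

yes

52 ∈ ⟨6⟩ iff 52^26 ≡ 1 (mod 53), since |⟨6⟩| = 26.
52^26 mod 53 = 1.
Since 1 = 1, 52 lies in the subgroup.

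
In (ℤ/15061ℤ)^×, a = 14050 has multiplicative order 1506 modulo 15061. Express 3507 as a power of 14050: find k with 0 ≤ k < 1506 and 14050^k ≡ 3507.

175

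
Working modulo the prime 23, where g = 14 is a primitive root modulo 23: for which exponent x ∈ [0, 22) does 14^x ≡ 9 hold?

Successive powers of 14 modulo 23:
  14^0=1  14^1=14  14^2=12  14^3=7  14^4=6  14^5=15
  14^6=3  14^7=19  14^8=13  14^9=21  14^10=18  14^11=22
  14^12=9
So 14^12 ≡ 9 (mod 23), giving x = 12.

12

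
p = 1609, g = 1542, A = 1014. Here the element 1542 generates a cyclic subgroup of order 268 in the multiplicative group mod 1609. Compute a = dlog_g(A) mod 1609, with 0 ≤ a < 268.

Baby-step giant-step with m = ceil(sqrt(268)) = 17.
Baby table (1542^j mod 1609 for j=0..16):
  0:1  1:1542  2:1271  3:120  4:5  5:1274  6:1528  7:600
  8:25  9:1543  10:1204  11:1391  12:125  13:1279  14:1193  15:519
  16:625
Giant step factor: 1542^(-17) ≡ 1452 (mod 1609).
Scan 1014·1452^i mod 1609 for i = 0, 1, …:
  i=0: 1014   i=1: 93   i=2: 1489   i=3: 1141
  i=4: 1071   i=5: 798   i=6: 216   i=7: 1486
  i=8: 3   i=9: 1138   i=10: 1542
Match at i=10, j=1: a = 10·17 + 1 = 171.

171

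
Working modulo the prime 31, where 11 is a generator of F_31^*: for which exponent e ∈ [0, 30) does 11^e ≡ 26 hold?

25

Successive powers of 11 modulo 31:
  11^0=1  11^1=11  11^2=28  11^3=29  11^4=9  11^5=6
  11^6=4  11^7=13  11^8=19  11^9=23  11^10=5  11^11=24
  11^12=16  11^13=21  11^14=14  11^15=30  11^16=20  11^17=3
  11^18=2  11^19=22  11^20=25  11^21=27  11^22=18  11^23=12
  11^24=8  11^25=26
So 11^25 ≡ 26 (mod 31), giving e = 25.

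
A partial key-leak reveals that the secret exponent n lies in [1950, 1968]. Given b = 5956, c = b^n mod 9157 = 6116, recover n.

Compute 5956^1950 mod 9157 = 1583, then multiply by 5956 repeatedly:
  5956^1950=1583  5956^1951=5795  5956^1952=2287  5956^1953=4913  5956^1954=5213
  5956^1955=6398  5956^1956=4211  5956^1957=8850  5956^1958=2908  5956^1959=4161
  5956^1960=4074  5956^1961=7851  5956^1962=4914  5956^1963=2012  5956^1964=6116
Found 6116 at exponent 1964.

1964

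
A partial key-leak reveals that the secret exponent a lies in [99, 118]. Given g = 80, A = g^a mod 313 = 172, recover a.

111

Compute 80^99 mod 313 = 138, then multiply by 80 repeatedly:
  80^99=138  80^100=85  80^101=227  80^102=6  80^103=167
  80^104=214  80^105=218  80^106=225  80^107=159  80^108=200
  80^109=37  80^110=143  80^111=172
Found 172 at exponent 111.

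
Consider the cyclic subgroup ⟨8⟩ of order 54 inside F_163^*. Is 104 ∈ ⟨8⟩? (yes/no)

104 ∈ ⟨8⟩ iff 104^54 ≡ 1 (mod 163), since |⟨8⟩| = 54.
104^54 mod 163 = 1.
Since 1 = 1, 104 lies in the subgroup.

yes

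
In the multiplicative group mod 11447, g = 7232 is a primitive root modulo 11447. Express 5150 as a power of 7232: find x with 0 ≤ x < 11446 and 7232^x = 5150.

1125

Baby-step giant-step with m = ceil(sqrt(11446)) = 107.
Baby table (7232^j mod 11447 for j=0..106):
  0:1  1:7232  2:481  3:10151  4:2421  5:6209  6:8354  7:10309
  8:377  9:2078  10:9632  11:3629  12:8404  13:5605  14:1533  15:5960
  16:4765  17:5010  18:2565  19:5940  20:8936  21:6837  22:5591  23:3308
  24:10673  25:15  26:5457  27:7215  28:3454  29:1974  30:1559  31:10840
  32:5824  33:5655  34:8276  35:7116  36:8647  37:143  38:3946  39:101
  40:9271  41:2793  42:6468  43:4134  44:8971  45:8123  46:10979  47:3736
  48:3832  49:11284  50:225  51:1726  52:5202  53:6022  54:6716  55:491
  56:2342  57:7231  58:4696  59:9670  60:3717  61:3788  62:2145  63:1955
  64:1515  65:1701  66:7554  67:5444  68:4775  69:8648  70:7375  71:4427
  72:10252  73:245  74:9002  75:3375  76:2996  77:9348  78:10201  79:9164
  80:7365  81:789  82:5442  83:1758  84:7686  85:9967  86:11032  87:9281
  88:6431  89:11278  90:2621  91:10287  92:1531  93:2943  94:3803  95:7602
  96:9170  97:4969  98:3675  99:9113  100:4837  101:10599  102:2856  103:4204
  104:96  105:7452  106:388
Giant step factor: 7232^(-107) ≡ 6101 (mod 11447).
Scan 5150·6101^i mod 11447 for i = 0, 1, …:
  i=0: 5150   i=1: 9582   i=2: 11400   i=3: 10875
  i=4: 1563   i=5: 512   i=6: 10128   i=7: 22
  i=8: 8305   i=9: 4383   i=10: 491
Match at i=10, j=55: x = 10·107 + 55 = 1125.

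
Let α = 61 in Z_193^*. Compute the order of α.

192

The order of 61 must divide p − 1 = 192 = 2^6 · 3.
Divisors: 1, 2, 3, 4, 6, 8, 12, 16, 24, 32, 48, 64, 96, 192.
Check each in increasing order: 61^1 ≡ 61;  61^2 ≡ 54;  61^3 ≡ 13;  61^4 ≡ 21;  61^6 ≡ 169;  61^8 ≡ 55;  61^12 ≡ 190;  61^16 ≡ 130;  61^24 ≡ 9;  61^32 ≡ 109;  61^48 ≡ 81;  61^64 ≡ 108;  61^96 ≡ 192;  61^192 ≡ 1.
Smallest exponent giving 1 is 192.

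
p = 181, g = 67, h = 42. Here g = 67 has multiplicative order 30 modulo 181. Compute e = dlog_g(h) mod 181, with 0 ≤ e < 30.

6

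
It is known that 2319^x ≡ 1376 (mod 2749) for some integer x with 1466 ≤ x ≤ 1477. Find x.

1471

Compute 2319^1466 mod 2749 = 2622, then multiply by 2319 repeatedly:
  2319^1466=2622  2319^1467=2379  2319^1468=2407  2319^1469=1363  2319^1470=2196
  2319^1471=1376
Found 1376 at exponent 1471.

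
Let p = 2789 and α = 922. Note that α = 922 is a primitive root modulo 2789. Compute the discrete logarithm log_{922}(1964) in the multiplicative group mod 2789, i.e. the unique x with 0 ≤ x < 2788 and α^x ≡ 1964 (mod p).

2262

Baby-step giant-step with m = ceil(sqrt(2788)) = 53.
Baby table (922^j mod 2789 for j=0..52):
  0:1  1:922  2:2228  3:1512  4:2353  5:2413  6:1953  7:1761
  8:444  9:2174  10:1926  11:1968  12:1646  13:396  14:2542  15:964
  16:1906  17:262  18:1710  19:835  20:106  21:117  22:1892  23:1299
  24:1197  25:1979  26:632  27:2592  28:2440  29:1746  30:559  31:2222
  32:1558  33:141  34:1708  35:1780  36:1228  37:2671  38:2764  39:2051
  40:80  41:1246  42:2533  43:1033  44:1377  45:599  46:56  47:1430
  48:2052  49:1002  50:685  51:1256  52:597
Giant step factor: 922^(-53) ≡ 2385 (mod 2789).
Scan 1964·2385^i mod 2789 for i = 0, 1, …:
  i=0: 1964   i=1: 1409   i=2: 2509   i=3: 1560
  i=4: 74   i=5: 783   i=6: 1614   i=7: 570
  i=8: 1207   i=9: 447     …   i=41: 2068
  i=42: 1228
Match at i=42, j=36: x = 42·53 + 36 = 2262.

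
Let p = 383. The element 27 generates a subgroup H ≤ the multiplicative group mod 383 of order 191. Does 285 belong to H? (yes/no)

no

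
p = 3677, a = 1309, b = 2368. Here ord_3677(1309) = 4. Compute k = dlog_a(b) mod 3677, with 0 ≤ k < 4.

3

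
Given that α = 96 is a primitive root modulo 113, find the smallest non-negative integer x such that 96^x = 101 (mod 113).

Baby-step giant-step with m = ceil(sqrt(112)) = 11.
Baby table (96^j mod 113 for j=0..10):
  0:1  1:96  2:63  3:59  4:14  5:101  6:91  7:35
  8:83  9:58  10:31
Giant step factor: 96^(-11) ≡ 3 (mod 113).
Scan 101·3^i mod 113 for i = 0, 1, …:
  i=0: 101
Match at i=0, j=5: x = 0·11 + 5 = 5.

5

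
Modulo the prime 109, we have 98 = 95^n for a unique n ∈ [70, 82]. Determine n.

Compute 95^70 mod 109 = 102, then multiply by 95 repeatedly:
  95^70=102  95^71=98
Found 98 at exponent 71.

71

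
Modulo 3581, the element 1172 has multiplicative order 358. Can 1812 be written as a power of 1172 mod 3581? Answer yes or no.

1812 ∈ ⟨1172⟩ iff 1812^358 ≡ 1 (mod 3581), since |⟨1172⟩| = 358.
1812^358 mod 3581 = 1.
Since 1 = 1, 1812 lies in the subgroup.

yes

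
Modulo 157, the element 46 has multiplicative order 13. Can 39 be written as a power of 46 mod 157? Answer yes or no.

yes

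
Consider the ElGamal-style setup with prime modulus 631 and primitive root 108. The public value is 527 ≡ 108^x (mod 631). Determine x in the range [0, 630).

Baby-step giant-step with m = ceil(sqrt(630)) = 26.
Baby table (108^j mod 631 for j=0..25):
  0:1  1:108  2:306  3:236  4:248  5:282  6:168  7:476
  8:297  9:526  10:18  11:51  12:460  13:462  14:47  15:28
  16:500  17:365  18:298  19:3  20:324  21:287  22:77  23:113
  24:215  25:504
Giant step factor: 108^(-26) ≡ 612 (mod 631).
Scan 527·612^i mod 631 for i = 0, 1, …:
  i=0: 527   i=1: 83   i=2: 316   i=3: 306
Match at i=3, j=2: x = 3·26 + 2 = 80.

80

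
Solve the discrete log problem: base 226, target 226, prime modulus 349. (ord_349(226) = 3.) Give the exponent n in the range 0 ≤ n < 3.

Successive powers of 226 modulo 349:
  226^0=1  226^1=226
So 226^1 ≡ 226 (mod 349), giving n = 1.

1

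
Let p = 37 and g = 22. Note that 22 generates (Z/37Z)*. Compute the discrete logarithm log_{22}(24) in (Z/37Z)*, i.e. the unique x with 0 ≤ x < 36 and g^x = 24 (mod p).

23

Successive powers of 22 modulo 37:
  22^0=1  22^1=22  22^2=3  22^3=29  22^4=9  22^5=13
  22^6=27  22^7=2  22^8=7  22^9=6  22^10=21  22^11=18
  22^12=26  22^13=17  22^14=4  22^15=14  22^16=12  22^17=5
  22^18=36  22^19=15  22^20=34  22^21=8  22^22=28  22^23=24
So 22^23 ≡ 24 (mod 37), giving x = 23.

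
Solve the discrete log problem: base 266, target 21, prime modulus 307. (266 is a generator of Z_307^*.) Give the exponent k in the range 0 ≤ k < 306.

Baby-step giant-step with m = ceil(sqrt(306)) = 18.
Baby table (266^j mod 307 for j=0..17):
  0:1  1:266  2:146  3:154  4:133  5:73  6:77  7:220
  8:190  9:192  10:110  11:95  12:96  13:55  14:201  15:48
  16:181  17:254
Giant step factor: 266^(-18) ≡ 64 (mod 307).
Scan 21·64^i mod 307 for i = 0, 1, …:
  i=0: 21   i=1: 116   i=2: 56   i=3: 207
  i=4: 47   i=5: 245   i=6: 23   i=7: 244
  i=8: 266
Match at i=8, j=1: k = 8·18 + 1 = 145.

145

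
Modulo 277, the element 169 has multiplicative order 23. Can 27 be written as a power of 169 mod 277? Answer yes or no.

27 ∈ ⟨169⟩ iff 27^23 ≡ 1 (mod 277), since |⟨169⟩| = 23.
27^23 mod 277 = 1.
Since 1 = 1, 27 lies in the subgroup.

yes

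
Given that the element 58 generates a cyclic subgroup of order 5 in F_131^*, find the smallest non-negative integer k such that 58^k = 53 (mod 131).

3

Successive powers of 58 modulo 131:
  58^0=1  58^1=58  58^2=89  58^3=53
So 58^3 ≡ 53 (mod 131), giving k = 3.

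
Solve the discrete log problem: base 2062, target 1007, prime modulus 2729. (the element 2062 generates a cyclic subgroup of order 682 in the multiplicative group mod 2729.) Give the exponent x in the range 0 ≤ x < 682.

226

Baby-step giant-step with m = ceil(sqrt(682)) = 27.
Baby table (2062^j mod 2729 for j=0..26):
  0:1  1:2062  2:62  3:2310  4:1115  5:1312  6:905  7:2203
  8:1530  9:136  10:2074  11:245  12:325  13:1545  14:1047  15:275
  16:2147  17:676  18:2122  19:977  20:572  21:536  22:2716  23:484
  24:1923  25:2718  26:1879
Giant step factor: 2062^(-27) ≡ 4 (mod 2729).
Scan 1007·4^i mod 2729 for i = 0, 1, …:
  i=0: 1007   i=1: 1299   i=2: 2467   i=3: 1681
  i=4: 1266   i=5: 2335   i=6: 1153   i=7: 1883
  i=8: 2074
Match at i=8, j=10: x = 8·27 + 10 = 226.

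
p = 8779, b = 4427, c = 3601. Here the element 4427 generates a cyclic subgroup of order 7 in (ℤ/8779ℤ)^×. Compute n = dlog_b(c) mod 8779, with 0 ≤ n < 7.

2

Successive powers of 4427 modulo 8779:
  4427^0=1  4427^1=4427  4427^2=3601
So 4427^2 ≡ 3601 (mod 8779), giving n = 2.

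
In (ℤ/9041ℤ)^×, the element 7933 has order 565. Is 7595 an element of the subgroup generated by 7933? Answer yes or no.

no

7595 ∈ ⟨7933⟩ iff 7595^565 ≡ 1 (mod 9041), since |⟨7933⟩| = 565.
7595^565 mod 9041 = 2284.
Since 2284 ≠ 1, 7595 does not lie in the subgroup.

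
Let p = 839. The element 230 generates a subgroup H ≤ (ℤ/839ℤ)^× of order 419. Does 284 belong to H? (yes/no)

no

284 ∈ ⟨230⟩ iff 284^419 ≡ 1 (mod 839), since |⟨230⟩| = 419.
284^419 mod 839 = 838.
Since 838 ≠ 1, 284 does not lie in the subgroup.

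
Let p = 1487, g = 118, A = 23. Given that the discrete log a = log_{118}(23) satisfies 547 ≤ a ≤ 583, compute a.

570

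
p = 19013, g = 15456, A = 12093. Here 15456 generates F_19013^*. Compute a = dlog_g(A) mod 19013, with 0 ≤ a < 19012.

7309

Baby-step giant-step with m = ceil(sqrt(19012)) = 138.
Baby table (15456^j mod 19013 for j=0..137):
  0:1  1:15456  2:8604  3:6502  4:11207  5:6962  6:10105  7:10098
  8:15984  9:12795  10:5307  11:2910  12:11215  13:16532  14:2885  15:5075
  16:10575  17:11452  18:10095  19:7642  20:5996  21:4814  22:7315  23:9342
  24:5230  25:10617  26:14162  27:10216  28:14544  29:1365  30:12023  31:13439
  32:15172  33:11103  34:15643  35:8900  36:18358  37:10249  38:11241  39:102
  40:17446  41:3010  42:16762  43:2334  44:6643  45:4008  46:3294  47:14263
  48:12206  49:8950  50:11625  51:3150  52:13120  53:9075  54:4299  55:13922
  56:8311  57:2988  58:18964  59:3176  60:15703  61:4623  62:2234  63:1096
  64:18206  65:18549  66:15330  67:474  68:6139  69:9514  70:1842  71:7491
  72:10739  73:17507  74:14189  75:9242  76:18696  77:5802  78:10404  79:11283
  80:2812  81:17567  82:9912  83:12131  84:9543  85:12767  86:9838  87:9167
  88:276  89:6944  90:17092  91:7330  92:13026  93:1199  94:13082  95:11150
  96:568  97:14015  98:731  99:4614  100:15234  101:18725  102:16727  103:12751
  104:9711  105:4594  106:10322  107:17762  108:765  109:16767  110:3562  111:11637
  112:17505  113:2290  114:11047  115:5692  116:2401  117:15493  118:10086  119:1629
  120:4612  121:3335  122:1517  123:3723  124:9350  125:14800  126:3397  127:9139
  128:4807  129:13201  130:6153  131:16755  132:8220  133:3454  134:15533  135:897
  136:3555  137:17523
Giant step factor: 15456^(-138) ≡ 18337 (mod 19013).
Scan 12093·18337^i mod 19013 for i = 0, 1, …:
  i=0: 12093   i=1: 722   i=2: 6266   i=3: 4083
  i=4: 15790   i=5: 11266   i=6: 8397   i=7: 8515
  i=8: 4799   i=9: 7099     …   i=51: 13664
  i=52: 3454
Match at i=52, j=133: a = 52·138 + 133 = 7309.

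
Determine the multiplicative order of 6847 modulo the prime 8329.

1041

The order of 6847 must divide p − 1 = 8328 = 2^3 · 3 · 347.
Divisors: 1, 2, 3, 4, 6, 8, 12, 24, 347, 694, 1041, 1388, 2082, 2776, 4164, 8328.
Check each in increasing order: 6847^1 ≡ 6847;  6847^2 ≡ 5797;  6847^3 ≡ 4374;  6847^4 ≡ 6023;  6847^6 ≡ 163;  6847^8 ≡ 3734;  6847^12 ≡ 1582;  6847^24 ≡ 4024;  6847^347 ≡ 7276;  6847^694 ≡ 1052;  6847^1041 ≡ 1.
Smallest exponent giving 1 is 1041.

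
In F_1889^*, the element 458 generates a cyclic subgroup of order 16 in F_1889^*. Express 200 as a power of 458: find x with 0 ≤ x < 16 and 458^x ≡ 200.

Successive powers of 458 modulo 1889:
  458^0=1  458^1=458  458^2=85  458^3=1150  458^4=1558  458^5=1411
  458^6=200
So 458^6 ≡ 200 (mod 1889), giving x = 6.

6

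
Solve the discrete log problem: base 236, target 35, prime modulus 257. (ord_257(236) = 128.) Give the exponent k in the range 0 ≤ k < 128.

Baby-step giant-step with m = ceil(sqrt(128)) = 12.
Baby table (236^j mod 257 for j=0..11):
  0:1  1:236  2:184  3:248  4:189  5:143  6:81  7:98
  8:255  9:42  10:146  11:18
Giant step factor: 236^(-12) ≡ 240 (mod 257).
Scan 35·240^i mod 257 for i = 0, 1, …:
  i=0: 35   i=1: 176   i=2: 92   i=3: 235
  i=4: 117   i=5: 67   i=6: 146
Match at i=6, j=10: k = 6·12 + 10 = 82.

82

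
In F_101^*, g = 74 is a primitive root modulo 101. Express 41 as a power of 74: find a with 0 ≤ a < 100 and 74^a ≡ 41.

85

Baby-step giant-step with m = ceil(sqrt(100)) = 10.
Baby table (74^j mod 101 for j=0..9):
  0:1  1:74  2:22  3:12  4:80  5:62  6:43  7:51
  8:37  9:11
Giant step factor: 74^(-10) ≡ 17 (mod 101).
Scan 41·17^i mod 101 for i = 0, 1, …:
  i=0: 41   i=1: 91   i=2: 32   i=3: 39
  i=4: 57   i=5: 60   i=6: 10   i=7: 69
  i=8: 62
Match at i=8, j=5: a = 8·10 + 5 = 85.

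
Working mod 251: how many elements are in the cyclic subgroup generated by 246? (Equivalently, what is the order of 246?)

The order of 246 must divide p − 1 = 250 = 2 · 5^3.
Divisors: 1, 2, 5, 10, 25, 50, 125, 250.
Check each in increasing order: 246^1 ≡ 246;  246^2 ≡ 25;  246^5 ≡ 138;  246^10 ≡ 219;  246^25 ≡ 250;  246^50 ≡ 1.
Smallest exponent giving 1 is 50.

50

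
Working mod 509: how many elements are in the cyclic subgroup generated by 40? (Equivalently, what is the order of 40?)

508

The order of 40 must divide p − 1 = 508 = 2^2 · 127.
Divisors: 1, 2, 4, 127, 254, 508.
Check each in increasing order: 40^1 ≡ 40;  40^2 ≡ 73;  40^4 ≡ 239;  40^127 ≡ 301;  40^254 ≡ 508;  40^508 ≡ 1.
Smallest exponent giving 1 is 508.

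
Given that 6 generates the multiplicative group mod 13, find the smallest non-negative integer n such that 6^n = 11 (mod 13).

11

Successive powers of 6 modulo 13:
  6^0=1  6^1=6  6^2=10  6^3=8  6^4=9  6^5=2
  6^6=12  6^7=7  6^8=3  6^9=5  6^10=4  6^11=11
So 6^11 ≡ 11 (mod 13), giving n = 11.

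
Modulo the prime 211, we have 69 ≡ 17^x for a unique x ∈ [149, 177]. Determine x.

166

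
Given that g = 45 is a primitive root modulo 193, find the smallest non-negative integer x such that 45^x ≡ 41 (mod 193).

127

Baby-step giant-step with m = ceil(sqrt(192)) = 14.
Baby table (45^j mod 193 for j=0..13):
  0:1  1:45  2:95  3:29  4:147  5:53  6:69  7:17
  8:186  9:71  10:107  11:183  12:129  13:15
Giant step factor: 45^(-14) ≡ 191 (mod 193).
Scan 41·191^i mod 193 for i = 0, 1, …:
  i=0: 41   i=1: 111   i=2: 164   i=3: 58
  i=4: 77   i=5: 39   i=6: 115   i=7: 156
  i=8: 74   i=9: 45
Match at i=9, j=1: x = 9·14 + 1 = 127.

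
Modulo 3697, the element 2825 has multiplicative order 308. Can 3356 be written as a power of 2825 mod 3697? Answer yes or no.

3356 ∈ ⟨2825⟩ iff 3356^308 ≡ 1 (mod 3697), since |⟨2825⟩| = 308.
3356^308 mod 3697 = 3178.
Since 3178 ≠ 1, 3356 does not lie in the subgroup.

no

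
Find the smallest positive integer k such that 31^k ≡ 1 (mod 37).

4

The order of 31 must divide p − 1 = 36 = 2^2 · 3^2.
Divisors: 1, 2, 3, 4, 6, 9, 12, 18, 36.
Check each in increasing order: 31^1 ≡ 31;  31^2 ≡ 36;  31^3 ≡ 6;  31^4 ≡ 1.
Smallest exponent giving 1 is 4.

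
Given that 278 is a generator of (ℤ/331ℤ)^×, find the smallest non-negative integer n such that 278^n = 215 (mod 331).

216

Baby-step giant-step with m = ceil(sqrt(330)) = 19.
Baby table (278^j mod 331 for j=0..18):
  0:1  1:278  2:161  3:73  4:103  5:168  6:33  7:237
  8:17  9:92  10:89  11:248  12:96  13:208  14:230  15:57
  16:289  17:240  18:189
Giant step factor: 278^(-19) ≡ 175 (mod 331).
Scan 215·175^i mod 331 for i = 0, 1, …:
  i=0: 215   i=1: 222   i=2: 123   i=3: 10
  i=4: 95   i=5: 75   i=6: 216   i=7: 66
  i=8: 296   i=9: 164   i=10: 234   i=11: 237
Match at i=11, j=7: n = 11·19 + 7 = 216.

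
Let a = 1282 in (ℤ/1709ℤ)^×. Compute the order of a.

122

The order of 1282 must divide p − 1 = 1708 = 2^2 · 7 · 61.
Divisors: 1, 2, 4, 7, 14, 28, 61, 122, 244, 427, 854, 1708.
Check each in increasing order: 1282^1 ≡ 1282;  1282^2 ≡ 1175;  1282^4 ≡ 1462;  1282^7 ≡ 1358;  1282^14 ≡ 153;  1282^28 ≡ 1192;  1282^61 ≡ 1708;  1282^122 ≡ 1.
Smallest exponent giving 1 is 122.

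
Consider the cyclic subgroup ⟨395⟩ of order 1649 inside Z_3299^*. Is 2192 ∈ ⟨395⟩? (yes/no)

yes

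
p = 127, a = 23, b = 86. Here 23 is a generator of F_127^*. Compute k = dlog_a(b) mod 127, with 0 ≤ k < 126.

47

Baby-step giant-step with m = ceil(sqrt(126)) = 12.
Baby table (23^j mod 127 for j=0..11):
  0:1  1:23  2:21  3:102  4:60  5:110  6:117  7:24
  8:44  9:123  10:35  11:43
Giant step factor: 23^(-12) ≡ 47 (mod 127).
Scan 86·47^i mod 127 for i = 0, 1, …:
  i=0: 86   i=1: 105   i=2: 109   i=3: 43
Match at i=3, j=11: k = 3·12 + 11 = 47.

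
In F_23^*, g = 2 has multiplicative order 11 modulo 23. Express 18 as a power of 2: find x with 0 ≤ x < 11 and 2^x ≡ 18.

6

Successive powers of 2 modulo 23:
  2^0=1  2^1=2  2^2=4  2^3=8  2^4=16  2^5=9
  2^6=18
So 2^6 ≡ 18 (mod 23), giving x = 6.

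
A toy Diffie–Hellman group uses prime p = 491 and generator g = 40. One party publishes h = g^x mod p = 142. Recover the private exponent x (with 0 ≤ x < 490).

87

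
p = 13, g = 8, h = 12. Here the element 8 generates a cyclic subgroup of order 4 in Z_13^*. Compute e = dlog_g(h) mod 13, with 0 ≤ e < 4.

Successive powers of 8 modulo 13:
  8^0=1  8^1=8  8^2=12
So 8^2 ≡ 12 (mod 13), giving e = 2.

2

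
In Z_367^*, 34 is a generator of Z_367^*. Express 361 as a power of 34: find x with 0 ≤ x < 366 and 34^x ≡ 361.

326

Baby-step giant-step with m = ceil(sqrt(366)) = 20.
Baby table (34^j mod 367 for j=0..19):
  0:1  1:34  2:55  3:35  4:89  5:90  6:124  7:179
  8:214  9:303  10:26  11:150  12:329  13:176  14:112  15:138
  16:288  17:250  18:59  19:171
Giant step factor: 34^(-20) ≡ 348 (mod 367).
Scan 361·348^i mod 367 for i = 0, 1, …:
  i=0: 361   i=1: 114   i=2: 36   i=3: 50
  i=4: 151   i=5: 67   i=6: 195   i=7: 332
  i=8: 298   i=9: 210     …   i=15: 148
  i=16: 124
Match at i=16, j=6: x = 16·20 + 6 = 326.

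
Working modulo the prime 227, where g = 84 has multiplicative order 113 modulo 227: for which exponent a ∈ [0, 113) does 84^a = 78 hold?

Baby-step giant-step with m = ceil(sqrt(113)) = 11.
Baby table (84^j mod 227 for j=0..10):
  0:1  1:84  2:19  3:7  4:134  5:133  6:49  7:30
  8:23  9:116  10:210
Giant step factor: 84^(-11) ≡ 141 (mod 227).
Scan 78·141^i mod 227 for i = 0, 1, …:
  i=0: 78   i=1: 102   i=2: 81   i=3: 71
  i=4: 23
Match at i=4, j=8: a = 4·11 + 8 = 52.

52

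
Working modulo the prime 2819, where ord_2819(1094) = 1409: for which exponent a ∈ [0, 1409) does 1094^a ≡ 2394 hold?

Baby-step giant-step with m = ceil(sqrt(1409)) = 38.
Baby table (1094^j mod 2819 for j=0..37):
  0:1  1:1094  2:1580  3:473  4:1585  5:305  6:1028  7:2670
  8:496  9:1376  10:2817  11:631  12:2478  13:1873  14:2468  15:2209
  16:763  17:298  18:1827  19:67  20:4  21:1557  22:682  23:1892
  24:702  25:1220  26:1293  27:2223  28:1984  29:2685  30:2811  31:2524
  32:1455  33:1854  34:1415  35:379  36:233  37:1192
Giant step factor: 1094^(-38) ≡ 2213 (mod 2819).
Scan 2394·2213^i mod 2819 for i = 0, 1, …:
  i=0: 2394   i=1: 1021   i=2: 1454   i=3: 1223
  i=4: 259   i=5: 910   i=6: 1064   i=7: 767
  i=8: 333   i=9: 1170     …   i=19: 1474
  i=20: 379
Match at i=20, j=35: a = 20·38 + 35 = 795.

795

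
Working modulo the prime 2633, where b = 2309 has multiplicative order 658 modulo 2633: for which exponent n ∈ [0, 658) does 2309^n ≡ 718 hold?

304

Baby-step giant-step with m = ceil(sqrt(658)) = 26.
Baby table (2309^j mod 2633 for j=0..25):
  0:1  1:2309  2:2289  3:870  4:2484  5:882  6:1229  7:2020
  8:1137  9:232  10:1189  11:1815  12:1732  13:2294  14:1883  15:764
  16:2599  17:484  18:1164  19:2016  20:2433  21:1608  22:342  23:2411
  24:837  25:11
Giant step factor: 2309^(-26) ≡ 181 (mod 2633).
Scan 718·181^i mod 2633 for i = 0, 1, …:
  i=0: 718   i=1: 941   i=2: 1809   i=3: 937
  i=4: 1085   i=5: 1543   i=6: 185   i=7: 1889
  i=8: 2252   i=9: 2130   i=10: 1112   i=11: 1164
Match at i=11, j=18: n = 11·26 + 18 = 304.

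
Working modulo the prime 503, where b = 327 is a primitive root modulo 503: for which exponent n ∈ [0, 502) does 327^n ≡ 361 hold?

Baby-step giant-step with m = ceil(sqrt(502)) = 23.
Baby table (327^j mod 503 for j=0..22):
  0:1  1:327  2:293  3:241  4:339  5:193  6:236  7:213
  8:237  9:37  10:27  11:278  12:366  13:471  14:99  15:181
  16:336  17:218  18:363  19:496  20:226  21:464  22:325
Giant step factor: 327^(-23) ≡ 209 (mod 503).
Scan 361·209^i mod 503 for i = 0, 1, …:
  i=0: 361   i=1: 502   i=2: 294   i=3: 80
  i=4: 121   i=5: 139   i=6: 380   i=7: 449
  i=8: 283   i=9: 296   i=10: 498   i=11: 464
Match at i=11, j=21: n = 11·23 + 21 = 274.

274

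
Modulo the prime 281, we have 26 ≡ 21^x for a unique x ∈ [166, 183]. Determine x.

171

Compute 21^166 mod 281 = 156, then multiply by 21 repeatedly:
  21^166=156  21^167=185  21^168=232  21^169=95  21^170=28
  21^171=26
Found 26 at exponent 171.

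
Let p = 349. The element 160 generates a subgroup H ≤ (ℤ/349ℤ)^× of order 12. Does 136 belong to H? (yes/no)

yes

⟨160⟩ has order 12; its elements mod 349 are {1, 24, 122, 123, 136, 160, 189, 213, 226, 227, 325, 348}.
136 is in this set.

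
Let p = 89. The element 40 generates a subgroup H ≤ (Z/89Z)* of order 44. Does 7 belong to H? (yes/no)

no

7 ∈ ⟨40⟩ iff 7^44 ≡ 1 (mod 89), since |⟨40⟩| = 44.
7^44 mod 89 = 88.
Since 88 ≠ 1, 7 does not lie in the subgroup.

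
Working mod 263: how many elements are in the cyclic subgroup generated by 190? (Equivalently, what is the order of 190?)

The order of 190 must divide p − 1 = 262 = 2 · 131.
Divisors: 1, 2, 131, 262.
Check each in increasing order: 190^1 ≡ 190;  190^2 ≡ 69;  190^131 ≡ 1.
Smallest exponent giving 1 is 131.

131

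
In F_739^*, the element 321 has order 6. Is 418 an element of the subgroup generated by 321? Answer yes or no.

yes

⟨321⟩ has order 6; its elements mod 739 are {1, 320, 321, 418, 419, 738}.
418 is in this set.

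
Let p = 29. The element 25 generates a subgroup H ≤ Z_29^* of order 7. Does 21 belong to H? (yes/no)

21 ∈ ⟨25⟩ iff 21^7 ≡ 1 (mod 29), since |⟨25⟩| = 7.
21^7 mod 29 = 12.
Since 12 ≠ 1, 21 does not lie in the subgroup.

no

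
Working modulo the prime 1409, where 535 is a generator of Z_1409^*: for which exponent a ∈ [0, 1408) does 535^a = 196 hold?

764

Baby-step giant-step with m = ceil(sqrt(1408)) = 38.
Baby table (535^j mod 1409 for j=0..37):
  0:1  1:535  2:198  3:255  4:1161  5:1175  6:211  7:165
  8:917  9:263  10:1214  11:1350  12:842  13:999  14:454  15:542
  16:1125  17:232  18:128  19:848  20:1391  21:233  22:663  23:1046
  24:237  25:1394  26:429  27:1257  28:402  29:902  30:692  31:1062
  32:343  33:335  34:282  35:107  36:885  37:51
Giant step factor: 535^(-38) ≡ 392 (mod 1409).
Scan 196·392^i mod 1409 for i = 0, 1, …:
  i=0: 196   i=1: 746   i=2: 769   i=3: 1331
  i=4: 422   i=5: 571   i=6: 1210   i=7: 896
  i=8: 391   i=9: 1100     …   i=19: 747
  i=20: 1161
Match at i=20, j=4: a = 20·38 + 4 = 764.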